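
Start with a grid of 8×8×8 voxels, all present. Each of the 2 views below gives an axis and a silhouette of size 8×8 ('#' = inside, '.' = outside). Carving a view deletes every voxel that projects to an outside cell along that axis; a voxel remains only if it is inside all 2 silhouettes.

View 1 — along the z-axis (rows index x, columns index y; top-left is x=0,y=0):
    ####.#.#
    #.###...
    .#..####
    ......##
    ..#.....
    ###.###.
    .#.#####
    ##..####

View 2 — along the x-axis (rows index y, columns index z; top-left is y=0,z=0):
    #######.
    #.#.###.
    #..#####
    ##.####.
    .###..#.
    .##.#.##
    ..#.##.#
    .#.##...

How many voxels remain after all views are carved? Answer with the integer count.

175 voxels

before carving: 512 voxels (8×8×8)
  1. axis=2 (XY plane), |mask|=36  ⇒  voxels=288
  2. axis=0 (YZ plane), |mask|=40  ⇒  voxels=175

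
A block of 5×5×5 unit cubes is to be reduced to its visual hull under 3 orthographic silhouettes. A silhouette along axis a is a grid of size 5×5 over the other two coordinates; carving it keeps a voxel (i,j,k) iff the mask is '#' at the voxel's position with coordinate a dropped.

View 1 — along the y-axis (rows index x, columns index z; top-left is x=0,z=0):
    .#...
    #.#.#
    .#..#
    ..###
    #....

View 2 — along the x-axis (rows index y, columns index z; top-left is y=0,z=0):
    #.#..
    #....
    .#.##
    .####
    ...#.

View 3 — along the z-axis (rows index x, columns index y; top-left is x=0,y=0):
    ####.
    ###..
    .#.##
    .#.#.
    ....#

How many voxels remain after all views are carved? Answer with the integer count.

full grid |V| = 125
carve view 1 (along y, XZ-mask fill 10/25): 50 voxels remain
carve view 2 (along x, YZ-mask fill 11/25): 21 voxels remain
carve view 3 (along z, XY-mask fill 13/25): 11 voxels remain

voxel count = 11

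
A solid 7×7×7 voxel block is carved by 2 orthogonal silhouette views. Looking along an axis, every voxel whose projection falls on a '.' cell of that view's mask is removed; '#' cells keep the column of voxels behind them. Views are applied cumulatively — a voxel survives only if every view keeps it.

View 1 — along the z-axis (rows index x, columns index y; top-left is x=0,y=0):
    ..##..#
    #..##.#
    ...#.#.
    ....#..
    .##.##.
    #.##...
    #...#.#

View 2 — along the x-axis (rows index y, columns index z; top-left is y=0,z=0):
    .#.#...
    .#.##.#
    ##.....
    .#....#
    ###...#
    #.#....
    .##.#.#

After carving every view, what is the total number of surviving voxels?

start: 7×7×7 = 343 voxels
step 1: project along z, AND mask (20/49) → |grid| = 140
step 2: project along x, AND mask (20/49) → |grid| = 56

56 voxels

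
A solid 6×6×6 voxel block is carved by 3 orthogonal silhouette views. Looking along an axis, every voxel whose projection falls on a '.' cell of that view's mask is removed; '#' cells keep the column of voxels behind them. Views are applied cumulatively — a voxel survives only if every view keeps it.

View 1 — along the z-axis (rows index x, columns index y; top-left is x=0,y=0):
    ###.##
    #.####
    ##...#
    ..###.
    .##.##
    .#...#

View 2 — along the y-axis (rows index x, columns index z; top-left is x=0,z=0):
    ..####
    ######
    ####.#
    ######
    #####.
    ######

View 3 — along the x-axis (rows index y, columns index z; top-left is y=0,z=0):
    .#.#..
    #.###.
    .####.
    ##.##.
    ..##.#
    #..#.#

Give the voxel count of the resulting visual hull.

full grid |V| = 216
step 1: project along z, AND mask (22/36) → |grid| = 132
step 2: project along y, AND mask (32/36) → |grid| = 115
step 3: project along x, AND mask (20/36) → |grid| = 66

66 voxels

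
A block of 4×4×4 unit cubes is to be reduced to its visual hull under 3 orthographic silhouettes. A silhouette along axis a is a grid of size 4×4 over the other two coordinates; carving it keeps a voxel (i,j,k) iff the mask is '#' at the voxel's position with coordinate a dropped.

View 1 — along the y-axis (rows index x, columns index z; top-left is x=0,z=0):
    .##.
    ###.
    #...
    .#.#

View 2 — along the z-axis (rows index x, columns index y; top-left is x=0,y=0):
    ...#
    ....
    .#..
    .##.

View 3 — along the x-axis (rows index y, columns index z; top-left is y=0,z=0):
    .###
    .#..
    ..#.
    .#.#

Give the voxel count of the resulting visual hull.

start: 4×4×4 = 64 voxels
step 1: project along y, AND mask (8/16) → |grid| = 32
step 2: project along z, AND mask (4/16) → |grid| = 7
step 3: project along x, AND mask (7/16) → |grid| = 2

|visual hull| = 2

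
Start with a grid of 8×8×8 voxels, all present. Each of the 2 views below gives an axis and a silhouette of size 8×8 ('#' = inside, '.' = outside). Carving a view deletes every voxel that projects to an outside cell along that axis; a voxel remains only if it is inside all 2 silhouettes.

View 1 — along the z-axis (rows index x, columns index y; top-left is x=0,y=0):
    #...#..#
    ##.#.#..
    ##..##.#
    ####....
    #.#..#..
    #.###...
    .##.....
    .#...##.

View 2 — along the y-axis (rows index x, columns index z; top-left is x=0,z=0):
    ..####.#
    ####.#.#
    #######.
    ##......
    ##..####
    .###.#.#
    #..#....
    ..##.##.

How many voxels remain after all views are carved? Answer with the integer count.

remaining voxels: 136

initial block: 8^3 = 512
  1. axis=2 (XY plane), |mask|=28  ⇒  voxels=224
  2. axis=1 (XZ plane), |mask|=37  ⇒  voxels=136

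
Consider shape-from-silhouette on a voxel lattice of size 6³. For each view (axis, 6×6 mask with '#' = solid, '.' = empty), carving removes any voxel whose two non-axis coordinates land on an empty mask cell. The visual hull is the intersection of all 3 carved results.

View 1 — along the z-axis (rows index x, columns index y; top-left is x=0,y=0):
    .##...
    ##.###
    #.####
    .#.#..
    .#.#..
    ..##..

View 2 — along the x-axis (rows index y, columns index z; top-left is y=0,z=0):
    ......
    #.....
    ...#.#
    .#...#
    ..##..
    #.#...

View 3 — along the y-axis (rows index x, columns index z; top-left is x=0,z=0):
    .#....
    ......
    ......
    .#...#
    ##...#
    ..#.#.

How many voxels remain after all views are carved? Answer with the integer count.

voxel count = 5

start: 6×6×6 = 216 voxels
carve view 1 (along z, XY-mask fill 18/36): 108 voxels remain
carve view 2 (along x, YZ-mask fill 9/36): 28 voxels remain
carve view 3 (along y, XZ-mask fill 8/36): 5 voxels remain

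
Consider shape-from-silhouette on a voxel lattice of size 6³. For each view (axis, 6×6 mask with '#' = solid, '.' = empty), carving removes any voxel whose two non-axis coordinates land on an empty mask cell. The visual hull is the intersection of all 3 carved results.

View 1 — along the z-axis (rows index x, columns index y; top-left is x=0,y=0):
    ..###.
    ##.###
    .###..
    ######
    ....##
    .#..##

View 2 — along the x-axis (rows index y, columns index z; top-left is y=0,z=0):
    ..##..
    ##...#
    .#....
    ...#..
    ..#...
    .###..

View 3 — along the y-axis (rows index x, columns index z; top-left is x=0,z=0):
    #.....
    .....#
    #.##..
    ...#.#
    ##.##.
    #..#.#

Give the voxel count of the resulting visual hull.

start: 6×6×6 = 216 voxels
V1 z: intersect with XY mask (22 set) -- 132 left
V2 x: intersect with YZ mask (11 set) -- 40 left
V3 y: intersect with XZ mask (14 set) -- 12 left

|visual hull| = 12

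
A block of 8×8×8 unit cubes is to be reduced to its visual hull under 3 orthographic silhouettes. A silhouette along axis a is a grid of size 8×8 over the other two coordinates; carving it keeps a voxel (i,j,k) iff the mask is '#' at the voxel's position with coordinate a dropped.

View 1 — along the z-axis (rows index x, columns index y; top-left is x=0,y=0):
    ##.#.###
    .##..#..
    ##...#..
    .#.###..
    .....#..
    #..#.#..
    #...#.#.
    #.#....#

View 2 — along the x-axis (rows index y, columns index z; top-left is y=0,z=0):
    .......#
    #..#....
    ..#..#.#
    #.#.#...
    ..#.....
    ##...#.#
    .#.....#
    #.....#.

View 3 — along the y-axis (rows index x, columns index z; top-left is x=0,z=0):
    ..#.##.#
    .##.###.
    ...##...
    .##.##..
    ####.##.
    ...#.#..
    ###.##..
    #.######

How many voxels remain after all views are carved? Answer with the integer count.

|visual hull| = 28

full grid |V| = 512
after view 1 [z-axis, 26 of 64 cells solid] → remaining = 208
after view 2 [x-axis, 18 of 64 cells solid] → remaining = 62
after view 3 [y-axis, 35 of 64 cells solid] → remaining = 28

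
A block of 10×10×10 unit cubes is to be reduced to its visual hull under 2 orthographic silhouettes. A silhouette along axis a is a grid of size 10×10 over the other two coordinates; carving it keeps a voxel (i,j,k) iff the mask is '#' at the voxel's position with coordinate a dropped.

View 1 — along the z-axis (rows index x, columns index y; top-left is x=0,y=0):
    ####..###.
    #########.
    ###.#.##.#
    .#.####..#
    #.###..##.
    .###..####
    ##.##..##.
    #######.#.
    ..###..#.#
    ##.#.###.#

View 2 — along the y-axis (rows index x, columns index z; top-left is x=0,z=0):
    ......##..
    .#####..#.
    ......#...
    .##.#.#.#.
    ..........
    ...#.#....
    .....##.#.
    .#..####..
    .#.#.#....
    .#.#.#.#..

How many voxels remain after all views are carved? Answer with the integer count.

before carving: 1000 voxels (10×10×10)
[1] z-view keeps 68 columns → grid now 680
[2] y-view keeps 31 columns → grid now 220

voxel count = 220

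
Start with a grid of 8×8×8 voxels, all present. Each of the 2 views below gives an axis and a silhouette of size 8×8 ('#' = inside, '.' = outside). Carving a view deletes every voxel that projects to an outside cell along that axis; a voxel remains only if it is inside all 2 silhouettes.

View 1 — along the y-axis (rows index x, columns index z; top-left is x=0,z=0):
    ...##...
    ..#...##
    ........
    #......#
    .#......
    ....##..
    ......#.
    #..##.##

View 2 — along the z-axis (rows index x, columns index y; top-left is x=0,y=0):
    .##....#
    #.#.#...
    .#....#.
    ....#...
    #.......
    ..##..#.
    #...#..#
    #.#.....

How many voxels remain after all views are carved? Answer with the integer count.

initial block: 8^3 = 512
V1 y: intersect with XZ mask (16 set) -- 128 left
V2 z: intersect with XY mask (18 set) -- 37 left

37 voxels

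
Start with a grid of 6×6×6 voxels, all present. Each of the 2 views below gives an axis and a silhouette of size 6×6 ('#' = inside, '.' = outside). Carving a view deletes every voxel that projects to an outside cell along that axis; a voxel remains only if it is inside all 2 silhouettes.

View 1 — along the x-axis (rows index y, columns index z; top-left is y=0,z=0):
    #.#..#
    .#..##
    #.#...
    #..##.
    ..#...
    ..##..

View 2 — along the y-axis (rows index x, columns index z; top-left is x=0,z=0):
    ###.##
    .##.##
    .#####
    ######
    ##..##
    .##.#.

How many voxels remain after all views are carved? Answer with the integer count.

61 voxels

initial block: 6^3 = 216
after view 1 [x-axis, 14 of 36 cells solid] → remaining = 84
after view 2 [y-axis, 27 of 36 cells solid] → remaining = 61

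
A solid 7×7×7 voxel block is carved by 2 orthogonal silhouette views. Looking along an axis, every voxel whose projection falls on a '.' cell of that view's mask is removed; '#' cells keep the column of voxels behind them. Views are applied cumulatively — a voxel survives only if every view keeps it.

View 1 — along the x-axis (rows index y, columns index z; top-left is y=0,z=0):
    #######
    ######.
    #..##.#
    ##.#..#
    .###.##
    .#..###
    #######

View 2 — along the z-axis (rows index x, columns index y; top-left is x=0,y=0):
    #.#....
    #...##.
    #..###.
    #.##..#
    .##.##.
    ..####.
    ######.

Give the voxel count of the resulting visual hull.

before carving: 343 voxels (7×7×7)
[1] x-view keeps 37 columns → grid now 259
[2] z-view keeps 27 columns → grid now 135

remaining voxels: 135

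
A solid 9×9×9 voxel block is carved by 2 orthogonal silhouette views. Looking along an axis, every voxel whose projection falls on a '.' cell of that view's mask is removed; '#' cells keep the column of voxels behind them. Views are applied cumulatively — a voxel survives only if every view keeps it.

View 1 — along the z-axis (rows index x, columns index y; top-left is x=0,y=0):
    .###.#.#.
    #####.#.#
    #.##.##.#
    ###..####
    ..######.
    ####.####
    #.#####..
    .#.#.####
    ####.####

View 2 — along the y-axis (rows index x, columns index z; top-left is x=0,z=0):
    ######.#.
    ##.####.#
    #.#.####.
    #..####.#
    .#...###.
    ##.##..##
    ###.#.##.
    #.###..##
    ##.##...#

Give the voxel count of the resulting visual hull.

initial block: 9^3 = 729
  1. axis=2 (XY plane), |mask|=59  ⇒  voxels=531
  2. axis=1 (XZ plane), |mask|=53  ⇒  voxels=346

346 voxels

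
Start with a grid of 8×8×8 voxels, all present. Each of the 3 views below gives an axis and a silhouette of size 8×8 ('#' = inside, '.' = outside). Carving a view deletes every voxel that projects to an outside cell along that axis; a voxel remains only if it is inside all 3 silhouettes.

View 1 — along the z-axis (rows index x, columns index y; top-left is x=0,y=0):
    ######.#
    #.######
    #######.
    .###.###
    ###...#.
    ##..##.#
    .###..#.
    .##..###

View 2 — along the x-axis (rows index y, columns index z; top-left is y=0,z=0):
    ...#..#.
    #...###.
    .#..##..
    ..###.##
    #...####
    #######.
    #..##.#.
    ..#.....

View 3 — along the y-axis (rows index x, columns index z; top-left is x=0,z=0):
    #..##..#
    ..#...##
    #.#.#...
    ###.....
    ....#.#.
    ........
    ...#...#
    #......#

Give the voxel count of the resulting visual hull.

initial block: 8^3 = 512
  1. axis=2 (XY plane), |mask|=45  ⇒  voxels=360
  2. axis=0 (YZ plane), |mask|=31  ⇒  voxels=175
  3. axis=1 (XZ plane), |mask|=19  ⇒  voxels=55

55 voxels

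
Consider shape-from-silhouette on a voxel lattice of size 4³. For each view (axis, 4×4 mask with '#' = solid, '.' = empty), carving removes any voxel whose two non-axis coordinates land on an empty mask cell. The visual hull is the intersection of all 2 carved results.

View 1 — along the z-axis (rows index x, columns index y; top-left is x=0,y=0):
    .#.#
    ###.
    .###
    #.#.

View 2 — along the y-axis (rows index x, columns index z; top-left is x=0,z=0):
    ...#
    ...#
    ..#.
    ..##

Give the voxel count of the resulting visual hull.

start: 4×4×4 = 64 voxels
after view 1 [z-axis, 10 of 16 cells solid] → remaining = 40
after view 2 [y-axis, 5 of 16 cells solid] → remaining = 12

|visual hull| = 12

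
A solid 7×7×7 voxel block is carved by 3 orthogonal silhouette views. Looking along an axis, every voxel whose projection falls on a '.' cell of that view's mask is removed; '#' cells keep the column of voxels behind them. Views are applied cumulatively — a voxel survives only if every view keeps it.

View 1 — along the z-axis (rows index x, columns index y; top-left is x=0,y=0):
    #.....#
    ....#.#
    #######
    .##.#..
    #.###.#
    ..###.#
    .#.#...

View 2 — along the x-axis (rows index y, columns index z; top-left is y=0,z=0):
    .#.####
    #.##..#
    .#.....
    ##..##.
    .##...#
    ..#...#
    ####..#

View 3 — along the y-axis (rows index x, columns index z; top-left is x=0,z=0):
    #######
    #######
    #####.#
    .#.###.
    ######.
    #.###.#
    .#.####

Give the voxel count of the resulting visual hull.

|visual hull| = 71

before carving: 343 voxels (7×7×7)
[1] z-view keeps 25 columns → grid now 175
[2] x-view keeps 24 columns → grid now 89
[3] y-view keeps 40 columns → grid now 71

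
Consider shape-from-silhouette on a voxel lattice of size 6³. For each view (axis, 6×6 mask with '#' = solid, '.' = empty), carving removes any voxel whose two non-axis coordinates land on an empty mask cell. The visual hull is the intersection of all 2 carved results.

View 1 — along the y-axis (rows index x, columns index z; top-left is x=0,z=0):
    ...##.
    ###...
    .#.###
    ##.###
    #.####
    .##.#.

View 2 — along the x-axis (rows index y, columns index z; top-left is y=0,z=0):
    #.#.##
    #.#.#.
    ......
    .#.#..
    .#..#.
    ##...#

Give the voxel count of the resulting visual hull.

|visual hull| = 52

full grid |V| = 216
carve view 1 (along y, XZ-mask fill 22/36): 132 voxels remain
carve view 2 (along x, YZ-mask fill 14/36): 52 voxels remain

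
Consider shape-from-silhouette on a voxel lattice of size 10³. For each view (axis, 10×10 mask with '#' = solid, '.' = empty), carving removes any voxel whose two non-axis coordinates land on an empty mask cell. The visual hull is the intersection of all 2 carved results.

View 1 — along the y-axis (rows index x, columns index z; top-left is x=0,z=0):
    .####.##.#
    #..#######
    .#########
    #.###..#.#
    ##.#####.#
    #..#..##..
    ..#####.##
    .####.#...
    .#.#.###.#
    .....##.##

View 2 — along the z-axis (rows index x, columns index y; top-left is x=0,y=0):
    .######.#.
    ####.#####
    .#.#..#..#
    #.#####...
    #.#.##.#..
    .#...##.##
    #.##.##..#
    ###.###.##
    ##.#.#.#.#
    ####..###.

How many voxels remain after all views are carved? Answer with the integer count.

|visual hull| = 399

before carving: 1000 voxels (10×10×10)
[1] y-view keeps 64 columns → grid now 640
[2] z-view keeps 63 columns → grid now 399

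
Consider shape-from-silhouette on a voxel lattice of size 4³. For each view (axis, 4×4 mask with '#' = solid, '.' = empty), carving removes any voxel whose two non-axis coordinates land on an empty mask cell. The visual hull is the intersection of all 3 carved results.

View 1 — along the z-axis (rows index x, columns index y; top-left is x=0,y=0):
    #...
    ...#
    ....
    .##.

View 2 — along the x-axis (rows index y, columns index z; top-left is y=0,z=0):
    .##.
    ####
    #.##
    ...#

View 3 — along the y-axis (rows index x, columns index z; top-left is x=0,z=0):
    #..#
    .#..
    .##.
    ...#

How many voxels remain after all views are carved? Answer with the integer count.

full grid |V| = 64
step 1: project along z, AND mask (4/16) → |grid| = 16
step 2: project along x, AND mask (10/16) → |grid| = 10
step 3: project along y, AND mask (6/16) → |grid| = 2

remaining voxels: 2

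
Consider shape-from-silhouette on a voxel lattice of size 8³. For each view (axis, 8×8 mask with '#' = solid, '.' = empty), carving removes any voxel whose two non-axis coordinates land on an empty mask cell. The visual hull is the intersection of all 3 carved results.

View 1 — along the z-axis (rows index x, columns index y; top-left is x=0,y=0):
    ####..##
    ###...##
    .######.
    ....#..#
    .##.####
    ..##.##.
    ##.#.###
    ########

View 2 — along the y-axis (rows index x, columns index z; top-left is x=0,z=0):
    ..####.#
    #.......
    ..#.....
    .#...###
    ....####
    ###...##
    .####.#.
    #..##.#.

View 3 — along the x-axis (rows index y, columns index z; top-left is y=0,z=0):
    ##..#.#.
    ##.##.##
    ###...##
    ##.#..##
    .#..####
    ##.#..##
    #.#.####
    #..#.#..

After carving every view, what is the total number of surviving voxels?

remaining voxels: 98

full grid |V| = 512
carve view 1 (along z, XY-mask fill 43/64): 344 voxels remain
carve view 2 (along y, XZ-mask fill 29/64): 155 voxels remain
carve view 3 (along x, YZ-mask fill 39/64): 98 voxels remain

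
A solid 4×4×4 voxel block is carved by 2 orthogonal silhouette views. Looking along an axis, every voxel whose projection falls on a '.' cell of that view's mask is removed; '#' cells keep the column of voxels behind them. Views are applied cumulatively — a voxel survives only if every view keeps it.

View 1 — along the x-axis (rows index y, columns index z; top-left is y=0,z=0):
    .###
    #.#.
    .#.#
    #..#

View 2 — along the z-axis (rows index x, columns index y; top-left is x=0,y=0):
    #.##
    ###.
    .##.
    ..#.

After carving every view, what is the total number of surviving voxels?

20 voxels

initial block: 4^3 = 64
[1] x-view keeps 9 columns → grid now 36
[2] z-view keeps 9 columns → grid now 20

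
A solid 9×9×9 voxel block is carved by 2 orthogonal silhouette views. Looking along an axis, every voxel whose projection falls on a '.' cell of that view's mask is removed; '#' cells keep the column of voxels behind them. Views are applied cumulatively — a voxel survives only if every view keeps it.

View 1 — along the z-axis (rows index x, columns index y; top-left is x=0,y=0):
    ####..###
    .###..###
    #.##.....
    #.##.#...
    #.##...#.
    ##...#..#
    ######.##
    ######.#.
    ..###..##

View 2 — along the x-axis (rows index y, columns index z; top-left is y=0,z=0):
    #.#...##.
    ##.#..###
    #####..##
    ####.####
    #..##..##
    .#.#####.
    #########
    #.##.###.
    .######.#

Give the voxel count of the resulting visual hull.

remaining voxels: 306

initial block: 9^3 = 729
  1. axis=2 (XY plane), |mask|=48  ⇒  voxels=432
  2. axis=0 (YZ plane), |mask|=58  ⇒  voxels=306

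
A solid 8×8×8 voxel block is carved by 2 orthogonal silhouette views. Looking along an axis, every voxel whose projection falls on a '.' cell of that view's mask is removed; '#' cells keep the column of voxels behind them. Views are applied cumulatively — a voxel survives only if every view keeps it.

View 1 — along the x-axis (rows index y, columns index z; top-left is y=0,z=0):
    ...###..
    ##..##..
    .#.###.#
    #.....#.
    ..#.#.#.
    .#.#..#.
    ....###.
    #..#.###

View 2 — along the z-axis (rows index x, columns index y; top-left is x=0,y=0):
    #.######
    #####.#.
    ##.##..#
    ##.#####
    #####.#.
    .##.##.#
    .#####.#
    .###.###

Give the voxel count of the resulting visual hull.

|visual hull| = 168

initial block: 8^3 = 512
step 1: project along x, AND mask (28/64) → |grid| = 224
step 2: project along z, AND mask (48/64) → |grid| = 168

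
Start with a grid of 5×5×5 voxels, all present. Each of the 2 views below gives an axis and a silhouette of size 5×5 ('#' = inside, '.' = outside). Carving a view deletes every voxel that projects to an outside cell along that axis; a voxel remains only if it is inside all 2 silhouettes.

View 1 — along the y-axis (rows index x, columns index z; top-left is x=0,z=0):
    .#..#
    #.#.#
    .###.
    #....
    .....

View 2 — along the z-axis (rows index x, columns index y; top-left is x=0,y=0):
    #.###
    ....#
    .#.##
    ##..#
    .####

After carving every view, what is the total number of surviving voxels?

remaining voxels: 23

start: 5×5×5 = 125 voxels
V1 y: intersect with XZ mask (9 set) -- 45 left
V2 z: intersect with XY mask (15 set) -- 23 left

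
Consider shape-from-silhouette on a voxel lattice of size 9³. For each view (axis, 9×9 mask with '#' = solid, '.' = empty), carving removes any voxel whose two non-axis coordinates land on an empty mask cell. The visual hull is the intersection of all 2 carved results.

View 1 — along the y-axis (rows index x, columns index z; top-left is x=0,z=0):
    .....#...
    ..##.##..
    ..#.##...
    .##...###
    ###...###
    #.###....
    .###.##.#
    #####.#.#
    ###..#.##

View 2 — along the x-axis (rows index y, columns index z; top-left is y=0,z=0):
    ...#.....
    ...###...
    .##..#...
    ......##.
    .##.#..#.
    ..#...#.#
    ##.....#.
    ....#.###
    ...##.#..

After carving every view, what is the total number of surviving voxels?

initial block: 9^3 = 729
V1 y: intersect with XZ mask (42 set) -- 378 left
V2 x: intersect with YZ mask (26 set) -- 119 left

|visual hull| = 119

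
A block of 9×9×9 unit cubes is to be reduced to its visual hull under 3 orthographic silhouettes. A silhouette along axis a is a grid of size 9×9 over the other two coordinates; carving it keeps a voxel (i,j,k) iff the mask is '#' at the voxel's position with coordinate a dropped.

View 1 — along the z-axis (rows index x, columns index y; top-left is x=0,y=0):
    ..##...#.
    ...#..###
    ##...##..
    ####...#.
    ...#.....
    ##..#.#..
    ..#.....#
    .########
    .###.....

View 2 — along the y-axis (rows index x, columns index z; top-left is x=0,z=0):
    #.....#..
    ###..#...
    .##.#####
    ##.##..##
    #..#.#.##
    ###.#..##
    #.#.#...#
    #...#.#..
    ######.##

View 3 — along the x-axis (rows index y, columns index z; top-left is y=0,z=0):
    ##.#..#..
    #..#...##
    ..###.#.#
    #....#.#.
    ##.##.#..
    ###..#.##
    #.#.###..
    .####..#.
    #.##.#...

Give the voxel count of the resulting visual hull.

start: 9×9×9 = 729 voxels
V1 z: intersect with XY mask (34 set) -- 306 left
V2 y: intersect with XZ mask (45 set) -- 165 left
V3 x: intersect with YZ mask (41 set) -- 84 left

voxel count = 84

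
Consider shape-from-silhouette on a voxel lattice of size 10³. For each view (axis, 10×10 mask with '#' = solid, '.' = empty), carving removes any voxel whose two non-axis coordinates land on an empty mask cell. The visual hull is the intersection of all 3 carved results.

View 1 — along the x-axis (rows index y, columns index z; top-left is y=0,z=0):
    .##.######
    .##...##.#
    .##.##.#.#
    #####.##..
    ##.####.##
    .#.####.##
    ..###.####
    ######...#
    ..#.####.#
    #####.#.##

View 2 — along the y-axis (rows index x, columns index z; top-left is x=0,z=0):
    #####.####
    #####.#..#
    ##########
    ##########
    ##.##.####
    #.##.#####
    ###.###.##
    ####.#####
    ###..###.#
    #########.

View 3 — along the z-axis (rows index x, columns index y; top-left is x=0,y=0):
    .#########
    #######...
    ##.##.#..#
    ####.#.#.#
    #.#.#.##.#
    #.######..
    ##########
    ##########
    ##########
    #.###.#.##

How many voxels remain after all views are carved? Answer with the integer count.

464 voxels

before carving: 1000 voxels (10×10×10)
  1. axis=0 (YZ plane), |mask|=69  ⇒  voxels=690
  2. axis=1 (XZ plane), |mask|=85  ⇒  voxels=586
  3. axis=2 (XY plane), |mask|=79  ⇒  voxels=464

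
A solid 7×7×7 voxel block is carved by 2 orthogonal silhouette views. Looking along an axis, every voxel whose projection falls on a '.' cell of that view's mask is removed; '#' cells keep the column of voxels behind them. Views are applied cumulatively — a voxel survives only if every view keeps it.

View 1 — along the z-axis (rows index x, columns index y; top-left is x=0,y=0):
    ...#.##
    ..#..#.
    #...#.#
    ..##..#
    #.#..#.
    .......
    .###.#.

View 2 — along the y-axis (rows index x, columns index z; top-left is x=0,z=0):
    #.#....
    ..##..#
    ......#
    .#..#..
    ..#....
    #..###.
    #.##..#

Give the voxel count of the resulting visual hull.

40 voxels

start: 7×7×7 = 343 voxels
V1 z: intersect with XY mask (18 set) -- 126 left
V2 y: intersect with XZ mask (17 set) -- 40 left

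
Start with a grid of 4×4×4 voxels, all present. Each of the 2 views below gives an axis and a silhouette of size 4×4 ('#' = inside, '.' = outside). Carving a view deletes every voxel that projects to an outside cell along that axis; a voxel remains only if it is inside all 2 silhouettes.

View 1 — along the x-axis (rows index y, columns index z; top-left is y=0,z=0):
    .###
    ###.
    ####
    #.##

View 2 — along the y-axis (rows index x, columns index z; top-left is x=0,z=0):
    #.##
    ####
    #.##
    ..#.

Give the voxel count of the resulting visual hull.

|visual hull| = 37

start: 4×4×4 = 64 voxels
  1. axis=0 (YZ plane), |mask|=13  ⇒  voxels=52
  2. axis=1 (XZ plane), |mask|=11  ⇒  voxels=37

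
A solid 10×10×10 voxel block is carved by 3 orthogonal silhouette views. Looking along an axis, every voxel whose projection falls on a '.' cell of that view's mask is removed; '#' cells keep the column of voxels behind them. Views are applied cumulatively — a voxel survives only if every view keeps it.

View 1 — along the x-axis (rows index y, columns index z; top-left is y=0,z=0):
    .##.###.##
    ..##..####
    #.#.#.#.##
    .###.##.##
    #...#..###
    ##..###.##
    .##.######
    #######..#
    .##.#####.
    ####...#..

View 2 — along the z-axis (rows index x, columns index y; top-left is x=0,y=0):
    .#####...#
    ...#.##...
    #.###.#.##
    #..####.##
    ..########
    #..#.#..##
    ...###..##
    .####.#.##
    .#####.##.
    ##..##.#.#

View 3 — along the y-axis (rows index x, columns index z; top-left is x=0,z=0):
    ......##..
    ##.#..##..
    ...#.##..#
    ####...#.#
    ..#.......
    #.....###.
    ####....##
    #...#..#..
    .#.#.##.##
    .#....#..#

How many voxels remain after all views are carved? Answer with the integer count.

before carving: 1000 voxels (10×10×10)
step 1: project along x, AND mask (66/100) → |grid| = 660
step 2: project along z, AND mask (61/100) → |grid| = 394
step 3: project along y, AND mask (40/100) → |grid| = 148

voxel count = 148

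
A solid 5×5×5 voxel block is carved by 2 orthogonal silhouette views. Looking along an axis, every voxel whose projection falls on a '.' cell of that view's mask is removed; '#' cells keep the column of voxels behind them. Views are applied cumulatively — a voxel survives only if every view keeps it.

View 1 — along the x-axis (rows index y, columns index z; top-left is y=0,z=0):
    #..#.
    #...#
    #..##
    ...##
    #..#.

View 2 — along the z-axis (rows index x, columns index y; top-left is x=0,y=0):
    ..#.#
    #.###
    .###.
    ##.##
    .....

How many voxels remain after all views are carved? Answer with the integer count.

start: 5×5×5 = 125 voxels
V1 x: intersect with YZ mask (11 set) -- 55 left
V2 z: intersect with XY mask (13 set) -- 29 left

remaining voxels: 29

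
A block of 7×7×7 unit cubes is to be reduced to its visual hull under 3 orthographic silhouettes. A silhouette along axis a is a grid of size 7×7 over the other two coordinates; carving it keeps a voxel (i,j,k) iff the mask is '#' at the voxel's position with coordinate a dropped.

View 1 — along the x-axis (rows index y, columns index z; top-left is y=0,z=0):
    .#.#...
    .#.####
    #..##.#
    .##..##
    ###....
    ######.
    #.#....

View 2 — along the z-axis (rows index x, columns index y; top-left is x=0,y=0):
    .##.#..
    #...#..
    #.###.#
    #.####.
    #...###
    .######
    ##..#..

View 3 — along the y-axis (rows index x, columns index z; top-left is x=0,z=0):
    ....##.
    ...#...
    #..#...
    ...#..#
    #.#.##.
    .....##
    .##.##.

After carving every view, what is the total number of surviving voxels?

start: 7×7×7 = 343 voxels
  1. axis=0 (YZ plane), |mask|=26  ⇒  voxels=182
  2. axis=2 (XY plane), |mask|=28  ⇒  voxels=98
  3. axis=1 (XZ plane), |mask|=17  ⇒  voxels=34

|visual hull| = 34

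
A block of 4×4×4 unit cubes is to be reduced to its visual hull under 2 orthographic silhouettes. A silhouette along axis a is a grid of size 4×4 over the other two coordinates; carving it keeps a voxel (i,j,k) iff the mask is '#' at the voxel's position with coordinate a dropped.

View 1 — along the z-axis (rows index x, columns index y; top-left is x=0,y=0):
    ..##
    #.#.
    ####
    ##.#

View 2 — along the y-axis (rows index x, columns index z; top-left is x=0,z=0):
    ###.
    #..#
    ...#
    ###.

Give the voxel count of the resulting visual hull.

full grid |V| = 64
  1. axis=2 (XY plane), |mask|=11  ⇒  voxels=44
  2. axis=1 (XZ plane), |mask|=9  ⇒  voxels=23

23 voxels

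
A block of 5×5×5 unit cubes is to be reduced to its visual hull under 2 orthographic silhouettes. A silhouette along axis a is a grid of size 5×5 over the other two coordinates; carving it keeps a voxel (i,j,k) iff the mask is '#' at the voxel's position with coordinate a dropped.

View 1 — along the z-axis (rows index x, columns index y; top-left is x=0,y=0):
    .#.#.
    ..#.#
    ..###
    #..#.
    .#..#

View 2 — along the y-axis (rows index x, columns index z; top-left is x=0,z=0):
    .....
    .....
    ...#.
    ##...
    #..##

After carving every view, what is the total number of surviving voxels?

full grid |V| = 125
carve view 1 (along z, XY-mask fill 11/25): 55 voxels remain
carve view 2 (along y, XZ-mask fill 6/25): 13 voxels remain

|visual hull| = 13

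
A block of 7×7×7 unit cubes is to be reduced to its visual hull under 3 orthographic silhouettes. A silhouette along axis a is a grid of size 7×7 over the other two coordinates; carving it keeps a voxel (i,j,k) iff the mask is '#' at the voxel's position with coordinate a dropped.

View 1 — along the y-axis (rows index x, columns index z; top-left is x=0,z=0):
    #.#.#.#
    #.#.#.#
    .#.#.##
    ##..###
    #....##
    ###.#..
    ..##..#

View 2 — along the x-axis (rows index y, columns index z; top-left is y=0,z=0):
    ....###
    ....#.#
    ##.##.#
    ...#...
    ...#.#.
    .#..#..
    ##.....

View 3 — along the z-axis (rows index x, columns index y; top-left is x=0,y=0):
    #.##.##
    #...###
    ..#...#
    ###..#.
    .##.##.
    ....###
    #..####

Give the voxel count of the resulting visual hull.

before carving: 343 voxels (7×7×7)
[1] y-view keeps 27 columns → grid now 189
[2] x-view keeps 17 columns → grid now 65
[3] z-view keeps 27 columns → grid now 37

voxel count = 37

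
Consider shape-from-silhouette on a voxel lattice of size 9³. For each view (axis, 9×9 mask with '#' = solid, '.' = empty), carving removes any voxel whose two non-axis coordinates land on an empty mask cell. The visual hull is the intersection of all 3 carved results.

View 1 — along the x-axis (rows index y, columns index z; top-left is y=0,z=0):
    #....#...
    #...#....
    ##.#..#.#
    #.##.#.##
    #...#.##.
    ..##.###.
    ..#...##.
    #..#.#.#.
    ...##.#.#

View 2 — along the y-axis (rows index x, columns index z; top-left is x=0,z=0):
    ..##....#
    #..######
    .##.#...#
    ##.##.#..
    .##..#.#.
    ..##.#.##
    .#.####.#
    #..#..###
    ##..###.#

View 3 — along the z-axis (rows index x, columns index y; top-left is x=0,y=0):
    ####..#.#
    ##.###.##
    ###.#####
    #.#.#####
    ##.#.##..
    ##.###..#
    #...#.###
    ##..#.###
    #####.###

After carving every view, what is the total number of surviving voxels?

before carving: 729 voxels (9×9×9)
step 1: project along x, AND mask (35/81) → |grid| = 315
step 2: project along y, AND mask (45/81) → |grid| = 172
step 3: project along z, AND mask (58/81) → |grid| = 122

remaining voxels: 122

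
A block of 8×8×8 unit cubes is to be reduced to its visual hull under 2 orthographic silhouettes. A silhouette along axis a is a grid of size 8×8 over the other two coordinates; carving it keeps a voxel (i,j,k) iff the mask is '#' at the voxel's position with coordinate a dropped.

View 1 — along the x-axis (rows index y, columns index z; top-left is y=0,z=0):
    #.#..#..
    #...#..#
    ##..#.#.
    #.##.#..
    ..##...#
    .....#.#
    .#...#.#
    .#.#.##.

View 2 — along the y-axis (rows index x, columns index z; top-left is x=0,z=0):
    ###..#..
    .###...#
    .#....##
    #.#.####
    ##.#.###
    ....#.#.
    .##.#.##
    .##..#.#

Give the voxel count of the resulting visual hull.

initial block: 8^3 = 512
  1. axis=0 (YZ plane), |mask|=26  ⇒  voxels=208
  2. axis=1 (XZ plane), |mask|=34  ⇒  voxels=111

111 voxels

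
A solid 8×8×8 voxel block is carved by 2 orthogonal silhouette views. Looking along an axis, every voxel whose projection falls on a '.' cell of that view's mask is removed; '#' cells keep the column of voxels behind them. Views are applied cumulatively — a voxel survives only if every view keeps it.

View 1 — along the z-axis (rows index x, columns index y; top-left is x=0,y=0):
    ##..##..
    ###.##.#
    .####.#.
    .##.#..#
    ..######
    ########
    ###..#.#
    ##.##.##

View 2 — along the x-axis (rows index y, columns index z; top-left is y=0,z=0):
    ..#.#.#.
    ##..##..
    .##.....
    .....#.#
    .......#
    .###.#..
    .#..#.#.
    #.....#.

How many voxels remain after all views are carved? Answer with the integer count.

start: 8×8×8 = 512 voxels
after view 1 [z-axis, 44 of 64 cells solid] → remaining = 352
after view 2 [x-axis, 21 of 64 cells solid] → remaining = 114

114 voxels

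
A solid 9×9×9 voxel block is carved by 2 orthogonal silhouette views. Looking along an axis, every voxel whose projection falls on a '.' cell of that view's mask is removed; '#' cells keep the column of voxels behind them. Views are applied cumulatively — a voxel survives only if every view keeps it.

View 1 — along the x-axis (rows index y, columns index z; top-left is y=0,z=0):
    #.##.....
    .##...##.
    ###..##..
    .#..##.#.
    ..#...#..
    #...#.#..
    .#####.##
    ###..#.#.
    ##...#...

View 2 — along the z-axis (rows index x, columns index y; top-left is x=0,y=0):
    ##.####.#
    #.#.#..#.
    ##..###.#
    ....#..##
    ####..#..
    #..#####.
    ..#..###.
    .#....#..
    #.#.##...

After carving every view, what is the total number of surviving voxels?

voxel count = 164

before carving: 729 voxels (9×9×9)
  1. axis=0 (YZ plane), |mask|=36  ⇒  voxels=324
  2. axis=2 (XY plane), |mask|=41  ⇒  voxels=164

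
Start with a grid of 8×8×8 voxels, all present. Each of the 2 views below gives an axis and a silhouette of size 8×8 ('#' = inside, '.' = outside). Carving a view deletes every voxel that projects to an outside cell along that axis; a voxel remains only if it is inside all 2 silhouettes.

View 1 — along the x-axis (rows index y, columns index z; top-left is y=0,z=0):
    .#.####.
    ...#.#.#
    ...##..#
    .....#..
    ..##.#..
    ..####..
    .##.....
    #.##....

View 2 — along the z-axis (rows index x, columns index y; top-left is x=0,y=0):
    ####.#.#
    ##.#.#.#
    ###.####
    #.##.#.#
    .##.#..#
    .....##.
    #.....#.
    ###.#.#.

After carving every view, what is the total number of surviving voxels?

initial block: 8^3 = 512
after view 1 [x-axis, 24 of 64 cells solid] → remaining = 192
after view 2 [z-axis, 36 of 64 cells solid] → remaining = 115

|visual hull| = 115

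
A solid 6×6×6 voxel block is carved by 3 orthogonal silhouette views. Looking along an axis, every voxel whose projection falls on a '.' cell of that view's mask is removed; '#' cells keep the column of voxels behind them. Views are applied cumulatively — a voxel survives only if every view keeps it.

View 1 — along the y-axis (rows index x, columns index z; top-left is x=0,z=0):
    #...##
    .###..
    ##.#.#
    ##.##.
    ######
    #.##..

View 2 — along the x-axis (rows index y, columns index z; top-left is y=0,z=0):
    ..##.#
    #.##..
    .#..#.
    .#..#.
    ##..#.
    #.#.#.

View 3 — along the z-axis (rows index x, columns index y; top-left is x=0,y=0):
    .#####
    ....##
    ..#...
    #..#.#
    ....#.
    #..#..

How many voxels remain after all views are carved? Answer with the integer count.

remaining voxels: 20

full grid |V| = 216
after view 1 [y-axis, 23 of 36 cells solid] → remaining = 138
after view 2 [x-axis, 16 of 36 cells solid] → remaining = 61
after view 3 [z-axis, 14 of 36 cells solid] → remaining = 20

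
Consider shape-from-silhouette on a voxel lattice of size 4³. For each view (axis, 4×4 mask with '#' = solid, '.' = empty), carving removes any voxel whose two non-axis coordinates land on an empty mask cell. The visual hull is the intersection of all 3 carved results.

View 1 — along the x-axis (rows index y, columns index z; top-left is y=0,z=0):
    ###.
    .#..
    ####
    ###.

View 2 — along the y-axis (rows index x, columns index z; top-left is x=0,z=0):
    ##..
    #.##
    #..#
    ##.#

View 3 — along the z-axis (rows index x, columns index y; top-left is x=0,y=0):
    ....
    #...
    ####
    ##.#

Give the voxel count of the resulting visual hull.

before carving: 64 voxels (4×4×4)
carve view 1 (along x, YZ-mask fill 11/16): 44 voxels remain
carve view 2 (along y, XZ-mask fill 10/16): 26 voxels remain
carve view 3 (along z, XY-mask fill 8/16): 11 voxels remain

voxel count = 11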